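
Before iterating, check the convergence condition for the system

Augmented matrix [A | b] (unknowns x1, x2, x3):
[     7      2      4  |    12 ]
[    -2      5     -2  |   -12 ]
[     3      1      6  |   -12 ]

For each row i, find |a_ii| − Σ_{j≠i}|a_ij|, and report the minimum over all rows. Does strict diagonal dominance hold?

row 1: |7| − (2+4) = 1
row 2: |5| − (2+2) = 1
row 3: |6| − (3+1) = 2
minimum over rows = 1 → strictly diagonally dominant (convergence guaranteed)

1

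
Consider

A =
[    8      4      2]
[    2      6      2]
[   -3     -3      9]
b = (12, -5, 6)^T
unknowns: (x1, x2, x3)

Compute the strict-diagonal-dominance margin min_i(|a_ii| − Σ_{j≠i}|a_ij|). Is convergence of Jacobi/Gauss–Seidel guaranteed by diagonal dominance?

row 1: |8| − (4+2) = 2
row 2: |6| − (2+2) = 2
row 3: |9| − (3+3) = 3
minimum over rows = 2 → strictly diagonally dominant (convergence guaranteed)

2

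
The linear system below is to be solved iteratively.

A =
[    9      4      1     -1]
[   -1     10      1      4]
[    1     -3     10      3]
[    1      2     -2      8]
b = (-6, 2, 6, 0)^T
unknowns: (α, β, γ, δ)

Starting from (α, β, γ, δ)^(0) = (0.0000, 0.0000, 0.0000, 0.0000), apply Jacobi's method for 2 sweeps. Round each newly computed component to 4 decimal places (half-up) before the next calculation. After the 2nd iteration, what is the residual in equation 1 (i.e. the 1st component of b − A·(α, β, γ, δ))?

0.5632

Iteration 1:
  α = (-6 - (4)·0.0000 - (1)·0.0000 - (-1)·0.0000) / (9) = -0.6667
  β = (2 - (-1)·0.0000 - (1)·0.0000 - (4)·0.0000) / (10) = 0.2000
  γ = (6 - (1)·0.0000 - (-3)·0.0000 - (3)·0.0000) / (10) = 0.6000
  δ = (0 - (1)·0.0000 - (2)·0.0000 - (-2)·0.0000) / (8) = 0.0000
Iteration 2:
  α = (-6 - (4)·0.2000 - (1)·0.6000 - (-1)·0.0000) / (9) = -0.8222
  β = (2 - (-1)·-0.6667 - (1)·0.6000 - (4)·0.0000) / (10) = 0.0733
  γ = (6 - (1)·-0.6667 - (-3)·0.2000 - (3)·0.0000) / (10) = 0.7267
  δ = (0 - (1)·-0.6667 - (2)·0.2000 - (-2)·0.6000) / (8) = 0.1833
Residual b − A·x = (0.5632, -1.0151, -0.7748, 0.6626)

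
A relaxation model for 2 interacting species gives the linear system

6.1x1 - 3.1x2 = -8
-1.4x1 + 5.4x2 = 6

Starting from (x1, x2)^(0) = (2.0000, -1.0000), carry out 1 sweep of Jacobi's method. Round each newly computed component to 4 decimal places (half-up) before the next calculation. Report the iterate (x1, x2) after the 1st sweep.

Iteration 1:
  x1 = (-8 - (-3.1)·-1.0000) / (6.1) = -1.8197
  x2 = (6 - (-1.4)·2.0000) / (5.4) = 1.6296

(-1.8197, 1.6296)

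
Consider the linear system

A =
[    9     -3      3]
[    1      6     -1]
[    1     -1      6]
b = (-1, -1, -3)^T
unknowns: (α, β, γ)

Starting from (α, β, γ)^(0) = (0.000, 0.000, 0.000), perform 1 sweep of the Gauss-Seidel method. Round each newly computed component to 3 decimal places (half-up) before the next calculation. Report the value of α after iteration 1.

-0.111

Iteration 1:
  α = (-1 - (-3)·0.000 - (3)·0.000) / (9) = -0.111
  β = (-1 - (1)·-0.111 - (-1)·0.000) / (6) = -0.148
  γ = (-3 - (1)·-0.111 - (-1)·-0.148) / (6) = -0.506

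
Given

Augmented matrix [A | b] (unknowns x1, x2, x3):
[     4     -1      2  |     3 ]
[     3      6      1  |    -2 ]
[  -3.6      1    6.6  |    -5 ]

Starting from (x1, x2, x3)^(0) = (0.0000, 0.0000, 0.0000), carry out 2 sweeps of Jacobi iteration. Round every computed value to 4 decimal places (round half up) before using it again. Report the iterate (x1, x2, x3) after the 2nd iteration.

(1.0455, -0.5821, -0.2980)

Iteration 1:
  x1 = (3 - (-1)·0.0000 - (2)·0.0000) / (4) = 0.7500
  x2 = (-2 - (3)·0.0000 - (1)·0.0000) / (6) = -0.3333
  x3 = (-5 - (-3.6)·0.0000 - (1)·0.0000) / (6.6) = -0.7576
Iteration 2:
  x1 = (3 - (-1)·-0.3333 - (2)·-0.7576) / (4) = 1.0455
  x2 = (-2 - (3)·0.7500 - (1)·-0.7576) / (6) = -0.5821
  x3 = (-5 - (-3.6)·0.7500 - (1)·-0.3333) / (6.6) = -0.2980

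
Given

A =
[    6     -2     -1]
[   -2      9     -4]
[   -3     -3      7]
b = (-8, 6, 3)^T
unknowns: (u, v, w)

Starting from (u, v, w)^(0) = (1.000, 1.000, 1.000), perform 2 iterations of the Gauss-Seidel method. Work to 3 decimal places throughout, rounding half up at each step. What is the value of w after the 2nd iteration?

0.307

Iteration 1:
  u = (-8 - (-2)·1.000 - (-1)·1.000) / (6) = -0.833
  v = (6 - (-2)·-0.833 - (-4)·1.000) / (9) = 0.926
  w = (3 - (-3)·-0.833 - (-3)·0.926) / (7) = 0.468
Iteration 2:
  u = (-8 - (-2)·0.926 - (-1)·0.468) / (6) = -0.947
  v = (6 - (-2)·-0.947 - (-4)·0.468) / (9) = 0.664
  w = (3 - (-3)·-0.947 - (-3)·0.664) / (7) = 0.307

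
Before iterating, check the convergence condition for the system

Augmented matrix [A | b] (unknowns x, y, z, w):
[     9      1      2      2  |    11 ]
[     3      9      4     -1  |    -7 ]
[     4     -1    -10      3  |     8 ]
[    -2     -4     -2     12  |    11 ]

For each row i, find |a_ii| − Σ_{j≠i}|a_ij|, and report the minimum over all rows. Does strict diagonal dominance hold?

row 1: |9| − (1+2+2) = 4
row 2: |9| − (3+4+1) = 1
row 3: |-10| − (4+1+3) = 2
row 4: |12| − (2+4+2) = 4
minimum over rows = 1 → strictly diagonally dominant (convergence guaranteed)

1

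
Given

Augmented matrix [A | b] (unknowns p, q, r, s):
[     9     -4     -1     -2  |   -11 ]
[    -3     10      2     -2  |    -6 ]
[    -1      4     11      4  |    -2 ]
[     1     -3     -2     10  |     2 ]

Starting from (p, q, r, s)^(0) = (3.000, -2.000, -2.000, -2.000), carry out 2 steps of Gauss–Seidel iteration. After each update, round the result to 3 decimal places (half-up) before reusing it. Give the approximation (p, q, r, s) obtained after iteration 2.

(-1.722, -1.237, 0.035, 0.008)

Iteration 1:
  p = (-11 - (-4)·-2.000 - (-1)·-2.000 - (-2)·-2.000) / (9) = -2.778
  q = (-6 - (-3)·-2.778 - (2)·-2.000 - (-2)·-2.000) / (10) = -1.433
  r = (-2 - (-1)·-2.778 - (4)·-1.433 - (4)·-2.000) / (11) = 0.814
  s = (2 - (1)·-2.778 - (-3)·-1.433 - (-2)·0.814) / (10) = 0.211
Iteration 2:
  p = (-11 - (-4)·-1.433 - (-1)·0.814 - (-2)·0.211) / (9) = -1.722
  q = (-6 - (-3)·-1.722 - (2)·0.814 - (-2)·0.211) / (10) = -1.237
  r = (-2 - (-1)·-1.722 - (4)·-1.237 - (4)·0.211) / (11) = 0.035
  s = (2 - (1)·-1.722 - (-3)·-1.237 - (-2)·0.035) / (10) = 0.008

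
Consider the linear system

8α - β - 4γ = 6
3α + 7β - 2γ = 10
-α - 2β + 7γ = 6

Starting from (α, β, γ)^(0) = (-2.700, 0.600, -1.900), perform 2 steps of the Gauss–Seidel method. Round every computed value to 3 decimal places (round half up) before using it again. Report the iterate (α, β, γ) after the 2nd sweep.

Iteration 1:
  α = (6 - (-1)·0.600 - (-4)·-1.900) / (8) = -0.125
  β = (10 - (3)·-0.125 - (-2)·-1.900) / (7) = 0.939
  γ = (6 - (-1)·-0.125 - (-2)·0.939) / (7) = 1.108
Iteration 2:
  α = (6 - (-1)·0.939 - (-4)·1.108) / (8) = 1.421
  β = (10 - (3)·1.421 - (-2)·1.108) / (7) = 1.136
  γ = (6 - (-1)·1.421 - (-2)·1.136) / (7) = 1.385

(1.421, 1.136, 1.385)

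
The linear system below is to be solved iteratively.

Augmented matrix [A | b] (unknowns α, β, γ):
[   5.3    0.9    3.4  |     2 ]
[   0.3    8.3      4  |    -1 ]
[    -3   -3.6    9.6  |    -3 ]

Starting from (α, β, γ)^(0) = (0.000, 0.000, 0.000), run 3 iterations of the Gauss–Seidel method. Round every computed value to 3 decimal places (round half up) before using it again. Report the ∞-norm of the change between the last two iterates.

Iteration 1:
  α = (2 - (0.9)·0.000 - (3.4)·0.000) / (5.3) = 0.377
  β = (-1 - (0.3)·0.377 - (4)·0.000) / (8.3) = -0.134
  γ = (-3 - (-3)·0.377 - (-3.6)·-0.134) / (9.6) = -0.245
Iteration 2:
  α = (2 - (0.9)·-0.134 - (3.4)·-0.245) / (5.3) = 0.557
  β = (-1 - (0.3)·0.557 - (4)·-0.245) / (8.3) = -0.023
  γ = (-3 - (-3)·0.557 - (-3.6)·-0.023) / (9.6) = -0.147
Iteration 3:
  α = (2 - (0.9)·-0.023 - (3.4)·-0.147) / (5.3) = 0.476
  β = (-1 - (0.3)·0.476 - (4)·-0.147) / (8.3) = -0.067
  γ = (-3 - (-3)·0.476 - (-3.6)·-0.067) / (9.6) = -0.189
Change: (-0.081, -0.044, -0.042) → max |·| = 0.081

0.081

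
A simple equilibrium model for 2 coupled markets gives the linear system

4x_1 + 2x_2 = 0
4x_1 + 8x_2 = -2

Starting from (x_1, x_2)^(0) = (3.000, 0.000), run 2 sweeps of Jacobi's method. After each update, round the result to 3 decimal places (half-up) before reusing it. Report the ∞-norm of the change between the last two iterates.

Iteration 1:
  x_1 = (0 - (2)·0.000) / (4) = 0.000
  x_2 = (-2 - (4)·3.000) / (8) = -1.750
Iteration 2:
  x_1 = (0 - (2)·-1.750) / (4) = 0.875
  x_2 = (-2 - (4)·0.000) / (8) = -0.250
Change: (0.875, 1.500) → max |·| = 1.500

1.500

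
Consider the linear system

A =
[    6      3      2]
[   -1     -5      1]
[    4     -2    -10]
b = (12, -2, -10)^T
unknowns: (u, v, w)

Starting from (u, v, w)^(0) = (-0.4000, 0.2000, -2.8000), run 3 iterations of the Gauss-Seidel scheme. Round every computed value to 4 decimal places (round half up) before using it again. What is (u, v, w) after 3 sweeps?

(1.2210, 0.4627, 1.3959)

Iteration 1:
  u = (12 - (3)·0.2000 - (2)·-2.8000) / (6) = 2.8333
  v = (-2 - (-1)·2.8333 - (1)·-2.8000) / (-5) = -0.7267
  w = (-10 - (4)·2.8333 - (-2)·-0.7267) / (-10) = 2.2787
Iteration 2:
  u = (12 - (3)·-0.7267 - (2)·2.2787) / (6) = 1.6038
  v = (-2 - (-1)·1.6038 - (1)·2.2787) / (-5) = 0.5350
  w = (-10 - (4)·1.6038 - (-2)·0.5350) / (-10) = 1.5345
Iteration 3:
  u = (12 - (3)·0.5350 - (2)·1.5345) / (6) = 1.2210
  v = (-2 - (-1)·1.2210 - (1)·1.5345) / (-5) = 0.4627
  w = (-10 - (4)·1.2210 - (-2)·0.4627) / (-10) = 1.3959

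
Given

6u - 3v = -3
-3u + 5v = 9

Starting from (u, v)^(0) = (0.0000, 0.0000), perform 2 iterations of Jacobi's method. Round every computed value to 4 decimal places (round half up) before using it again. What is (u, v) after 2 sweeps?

(0.4000, 1.5000)

Iteration 1:
  u = (-3 - (-3)·0.0000) / (6) = -0.5000
  v = (9 - (-3)·0.0000) / (5) = 1.8000
Iteration 2:
  u = (-3 - (-3)·1.8000) / (6) = 0.4000
  v = (9 - (-3)·-0.5000) / (5) = 1.5000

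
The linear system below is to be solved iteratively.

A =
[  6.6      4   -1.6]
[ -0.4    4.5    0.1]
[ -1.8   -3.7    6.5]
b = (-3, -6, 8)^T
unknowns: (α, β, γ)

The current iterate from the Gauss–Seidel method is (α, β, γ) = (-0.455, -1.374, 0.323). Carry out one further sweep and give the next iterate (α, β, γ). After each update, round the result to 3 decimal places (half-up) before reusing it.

One sweep:
  α = (-3 - (4)·-1.374 - (-1.6)·0.323) / (6.6) = 0.456
  β = (-6 - (-0.4)·0.456 - (0.1)·0.323) / (4.5) = -1.300
  γ = (8 - (-1.8)·0.456 - (-3.7)·-1.300) / (6.5) = 0.617

(0.456, -1.300, 0.617)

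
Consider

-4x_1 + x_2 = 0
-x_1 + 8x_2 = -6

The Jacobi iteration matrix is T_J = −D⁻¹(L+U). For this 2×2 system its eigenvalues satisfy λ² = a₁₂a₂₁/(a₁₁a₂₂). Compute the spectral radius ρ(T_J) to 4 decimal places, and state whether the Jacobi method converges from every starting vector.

0.1768

a₁₂a₂₁/(a₁₁a₂₂) = (1)·(-1) / ((-4)·(8)) = 0.031250
ρ = √|0.031250| = √0.031250 = 0.1768
ρ < 1, so Jacobi converges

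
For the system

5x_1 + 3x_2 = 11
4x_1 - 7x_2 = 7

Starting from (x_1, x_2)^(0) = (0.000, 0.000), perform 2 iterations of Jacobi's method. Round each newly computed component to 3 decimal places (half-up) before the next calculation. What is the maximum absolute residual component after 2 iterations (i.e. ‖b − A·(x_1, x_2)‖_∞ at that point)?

Iteration 1:
  x_1 = (11 - (3)·0.000) / (5) = 2.200
  x_2 = (7 - (4)·0.000) / (-7) = -1.000
Iteration 2:
  x_1 = (11 - (3)·-1.000) / (5) = 2.800
  x_2 = (7 - (4)·2.200) / (-7) = 0.257
Residual b − A·x = (-3.771, -2.401); ∞-norm = 3.771

3.771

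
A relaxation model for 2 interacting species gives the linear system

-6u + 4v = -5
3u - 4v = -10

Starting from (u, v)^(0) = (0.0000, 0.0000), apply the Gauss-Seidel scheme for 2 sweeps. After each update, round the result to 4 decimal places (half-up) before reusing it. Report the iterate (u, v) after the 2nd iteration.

Iteration 1:
  u = (-5 - (4)·0.0000) / (-6) = 0.8333
  v = (-10 - (3)·0.8333) / (-4) = 3.1250
Iteration 2:
  u = (-5 - (4)·3.1250) / (-6) = 2.9167
  v = (-10 - (3)·2.9167) / (-4) = 4.6875

(2.9167, 4.6875)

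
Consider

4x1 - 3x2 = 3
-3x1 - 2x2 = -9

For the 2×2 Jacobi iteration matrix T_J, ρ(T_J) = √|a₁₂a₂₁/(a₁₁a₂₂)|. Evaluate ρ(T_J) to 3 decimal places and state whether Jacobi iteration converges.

a₁₂a₂₁/(a₁₁a₂₂) = (-3)·(-3) / ((4)·(-2)) = -1.125000
ρ = √|-1.125000| = √1.125000 = 1.061
ρ > 1, so Jacobi diverges

1.061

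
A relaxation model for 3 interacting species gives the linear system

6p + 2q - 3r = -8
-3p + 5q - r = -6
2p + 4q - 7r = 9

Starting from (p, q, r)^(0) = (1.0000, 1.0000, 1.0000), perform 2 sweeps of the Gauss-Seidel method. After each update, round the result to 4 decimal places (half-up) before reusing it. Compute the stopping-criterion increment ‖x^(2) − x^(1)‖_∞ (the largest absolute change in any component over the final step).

Iteration 1:
  p = (-8 - (2)·1.0000 - (-3)·1.0000) / (6) = -1.1667
  q = (-6 - (-3)·-1.1667 - (-1)·1.0000) / (5) = -1.7000
  r = (9 - (2)·-1.1667 - (4)·-1.7000) / (-7) = -2.5905
Iteration 2:
  p = (-8 - (2)·-1.7000 - (-3)·-2.5905) / (6) = -2.0619
  q = (-6 - (-3)·-2.0619 - (-1)·-2.5905) / (5) = -2.9552
  r = (9 - (2)·-2.0619 - (4)·-2.9552) / (-7) = -3.5635
Change: (-0.8952, -1.2552, -0.9730) → max |·| = 1.2552

1.2552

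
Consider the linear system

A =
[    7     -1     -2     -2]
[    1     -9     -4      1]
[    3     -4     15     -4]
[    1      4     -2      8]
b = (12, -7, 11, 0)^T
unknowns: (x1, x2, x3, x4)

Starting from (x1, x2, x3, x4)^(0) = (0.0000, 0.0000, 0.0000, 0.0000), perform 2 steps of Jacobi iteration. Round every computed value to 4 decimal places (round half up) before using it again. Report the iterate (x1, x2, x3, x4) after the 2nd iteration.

Iteration 1:
  x1 = (12 - (-1)·0.0000 - (-2)·0.0000 - (-2)·0.0000) / (7) = 1.7143
  x2 = (-7 - (1)·0.0000 - (-4)·0.0000 - (1)·0.0000) / (-9) = 0.7778
  x3 = (11 - (3)·0.0000 - (-4)·0.0000 - (-4)·0.0000) / (15) = 0.7333
  x4 = (0 - (1)·0.0000 - (4)·0.0000 - (-2)·0.0000) / (8) = 0.0000
Iteration 2:
  x1 = (12 - (-1)·0.7778 - (-2)·0.7333 - (-2)·0.0000) / (7) = 2.0349
  x2 = (-7 - (1)·1.7143 - (-4)·0.7333 - (1)·0.0000) / (-9) = 0.6423
  x3 = (11 - (3)·1.7143 - (-4)·0.7778 - (-4)·0.0000) / (15) = 0.5979
  x4 = (0 - (1)·1.7143 - (4)·0.7778 - (-2)·0.7333) / (8) = -0.4199

(2.0349, 0.6423, 0.5979, -0.4199)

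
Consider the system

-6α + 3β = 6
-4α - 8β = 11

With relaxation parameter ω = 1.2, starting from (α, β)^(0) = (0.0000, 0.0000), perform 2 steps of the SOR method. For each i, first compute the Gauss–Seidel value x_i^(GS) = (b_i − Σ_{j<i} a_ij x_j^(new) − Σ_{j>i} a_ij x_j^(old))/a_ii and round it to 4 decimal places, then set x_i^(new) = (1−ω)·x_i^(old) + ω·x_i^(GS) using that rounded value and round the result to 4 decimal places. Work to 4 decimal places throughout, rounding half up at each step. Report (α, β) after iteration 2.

(-1.5180, -0.5532)

Iteration 1:
  α: GS value = (6 - (3)·0.0000) / (-6) = -1.0000;  α ← (1−ω)·0.0000 + ω·-1.0000 = -1.2000
  β: GS value = (11 - (-4)·-1.2000) / (-8) = -0.7750;  β ← (1−ω)·0.0000 + ω·-0.7750 = -0.9300
Iteration 2:
  α: GS value = (6 - (3)·-0.9300) / (-6) = -1.4650;  α ← (1−ω)·-1.2000 + ω·-1.4650 = -1.5180
  β: GS value = (11 - (-4)·-1.5180) / (-8) = -0.6160;  β ← (1−ω)·-0.9300 + ω·-0.6160 = -0.5532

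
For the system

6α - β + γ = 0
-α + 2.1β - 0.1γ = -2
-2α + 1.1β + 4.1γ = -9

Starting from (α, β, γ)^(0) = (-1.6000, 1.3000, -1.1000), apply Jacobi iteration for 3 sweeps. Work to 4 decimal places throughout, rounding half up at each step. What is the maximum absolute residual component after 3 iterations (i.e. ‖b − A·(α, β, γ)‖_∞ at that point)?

0.3379

Iteration 1:
  α = (0 - (-1)·1.3000 - (1)·-1.1000) / (6) = 0.4000
  β = (-2 - (-1)·-1.6000 - (-0.1)·-1.1000) / (2.1) = -1.7667
  γ = (-9 - (-2)·-1.6000 - (1.1)·1.3000) / (4.1) = -3.3244
Iteration 2:
  α = (0 - (-1)·-1.7667 - (1)·-3.3244) / (6) = 0.2596
  β = (-2 - (-1)·0.4000 - (-0.1)·-3.3244) / (2.1) = -0.9202
  γ = (-9 - (-2)·0.4000 - (1.1)·-1.7667) / (4.1) = -1.5260
Iteration 3:
  α = (0 - (-1)·-0.9202 - (1)·-1.5260) / (6) = 0.1010
  β = (-2 - (-1)·0.2596 - (-0.1)·-1.5260) / (2.1) = -0.9014
  γ = (-9 - (-2)·0.2596 - (1.1)·-0.9202) / (4.1) = -1.8216
Residual b − A·x = (0.3142, -0.1882, -0.3379); ∞-norm = 0.3379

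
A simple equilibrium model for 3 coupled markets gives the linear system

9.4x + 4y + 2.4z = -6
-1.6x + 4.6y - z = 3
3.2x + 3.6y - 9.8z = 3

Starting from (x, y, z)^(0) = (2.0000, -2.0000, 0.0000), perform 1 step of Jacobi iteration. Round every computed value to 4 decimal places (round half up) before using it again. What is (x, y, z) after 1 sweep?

(0.2128, 1.3478, -0.3878)

Iteration 1:
  x = (-6 - (4)·-2.0000 - (2.4)·0.0000) / (9.4) = 0.2128
  y = (3 - (-1.6)·2.0000 - (-1)·0.0000) / (4.6) = 1.3478
  z = (3 - (3.2)·2.0000 - (3.6)·-2.0000) / (-9.8) = -0.3878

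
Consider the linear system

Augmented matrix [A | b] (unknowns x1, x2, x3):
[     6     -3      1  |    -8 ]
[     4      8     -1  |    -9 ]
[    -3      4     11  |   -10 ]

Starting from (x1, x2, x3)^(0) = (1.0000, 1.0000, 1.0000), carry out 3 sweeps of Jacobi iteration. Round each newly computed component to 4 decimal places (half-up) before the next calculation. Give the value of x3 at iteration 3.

-1.1591

Iteration 1:
  x1 = (-8 - (-3)·1.0000 - (1)·1.0000) / (6) = -1.0000
  x2 = (-9 - (4)·1.0000 - (-1)·1.0000) / (8) = -1.5000
  x3 = (-10 - (-3)·1.0000 - (4)·1.0000) / (11) = -1.0000
Iteration 2:
  x1 = (-8 - (-3)·-1.5000 - (1)·-1.0000) / (6) = -1.9167
  x2 = (-9 - (4)·-1.0000 - (-1)·-1.0000) / (8) = -0.7500
  x3 = (-10 - (-3)·-1.0000 - (4)·-1.5000) / (11) = -0.6364
Iteration 3:
  x1 = (-8 - (-3)·-0.7500 - (1)·-0.6364) / (6) = -1.6023
  x2 = (-9 - (4)·-1.9167 - (-1)·-0.6364) / (8) = -0.2462
  x3 = (-10 - (-3)·-1.9167 - (4)·-0.7500) / (11) = -1.1591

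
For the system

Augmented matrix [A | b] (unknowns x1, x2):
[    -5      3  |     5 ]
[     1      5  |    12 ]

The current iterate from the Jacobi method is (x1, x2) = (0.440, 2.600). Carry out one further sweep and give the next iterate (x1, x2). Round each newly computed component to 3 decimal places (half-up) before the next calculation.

(0.560, 2.312)

One sweep:
  x1 = (5 - (3)·2.600) / (-5) = 0.560
  x2 = (12 - (1)·0.440) / (5) = 2.312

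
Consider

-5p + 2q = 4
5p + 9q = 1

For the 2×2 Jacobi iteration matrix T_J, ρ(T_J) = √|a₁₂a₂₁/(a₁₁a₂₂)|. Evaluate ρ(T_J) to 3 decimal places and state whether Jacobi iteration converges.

a₁₂a₂₁/(a₁₁a₂₂) = (2)·(5) / ((-5)·(9)) = -0.222222
ρ = √|-0.222222| = √0.222222 = 0.471
ρ < 1, so Jacobi converges

0.471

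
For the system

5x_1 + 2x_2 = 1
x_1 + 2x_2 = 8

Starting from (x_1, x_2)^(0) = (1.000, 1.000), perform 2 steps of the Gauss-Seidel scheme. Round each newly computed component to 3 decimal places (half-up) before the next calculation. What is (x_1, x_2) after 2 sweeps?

Iteration 1:
  x_1 = (1 - (2)·1.000) / (5) = -0.200
  x_2 = (8 - (1)·-0.200) / (2) = 4.100
Iteration 2:
  x_1 = (1 - (2)·4.100) / (5) = -1.440
  x_2 = (8 - (1)·-1.440) / (2) = 4.720

(-1.440, 4.720)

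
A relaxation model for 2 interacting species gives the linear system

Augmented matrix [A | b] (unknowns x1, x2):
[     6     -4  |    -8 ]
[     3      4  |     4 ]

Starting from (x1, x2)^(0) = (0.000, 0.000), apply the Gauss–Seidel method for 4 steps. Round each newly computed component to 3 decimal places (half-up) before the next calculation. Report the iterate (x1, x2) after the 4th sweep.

(-0.333, 1.250)

Iteration 1:
  x1 = (-8 - (-4)·0.000) / (6) = -1.333
  x2 = (4 - (3)·-1.333) / (4) = 2.000
Iteration 2:
  x1 = (-8 - (-4)·2.000) / (6) = 0.000
  x2 = (4 - (3)·0.000) / (4) = 1.000
Iteration 3:
  x1 = (-8 - (-4)·1.000) / (6) = -0.667
  x2 = (4 - (3)·-0.667) / (4) = 1.500
Iteration 4:
  x1 = (-8 - (-4)·1.500) / (6) = -0.333
  x2 = (4 - (3)·-0.333) / (4) = 1.250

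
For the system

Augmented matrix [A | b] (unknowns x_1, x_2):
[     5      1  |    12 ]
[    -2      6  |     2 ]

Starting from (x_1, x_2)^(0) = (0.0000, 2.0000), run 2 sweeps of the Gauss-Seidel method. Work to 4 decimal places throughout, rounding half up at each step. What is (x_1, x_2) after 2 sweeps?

(2.2000, 1.0667)

Iteration 1:
  x_1 = (12 - (1)·2.0000) / (5) = 2.0000
  x_2 = (2 - (-2)·2.0000) / (6) = 1.0000
Iteration 2:
  x_1 = (12 - (1)·1.0000) / (5) = 2.2000
  x_2 = (2 - (-2)·2.2000) / (6) = 1.0667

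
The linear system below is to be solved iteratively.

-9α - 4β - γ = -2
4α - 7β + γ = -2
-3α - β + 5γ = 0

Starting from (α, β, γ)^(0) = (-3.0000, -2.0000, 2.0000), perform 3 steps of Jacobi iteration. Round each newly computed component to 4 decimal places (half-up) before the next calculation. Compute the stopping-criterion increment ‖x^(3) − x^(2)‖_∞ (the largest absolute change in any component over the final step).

Iteration 1:
  α = (-2 - (-4)·-2.0000 - (-1)·2.0000) / (-9) = 0.8889
  β = (-2 - (4)·-3.0000 - (1)·2.0000) / (-7) = -1.1429
  γ = (0 - (-3)·-3.0000 - (-1)·-2.0000) / (5) = -2.2000
Iteration 2:
  α = (-2 - (-4)·-1.1429 - (-1)·-2.2000) / (-9) = 0.9746
  β = (-2 - (4)·0.8889 - (1)·-2.2000) / (-7) = 0.4794
  γ = (0 - (-3)·0.8889 - (-1)·-1.1429) / (5) = 0.3048
Iteration 3:
  α = (-2 - (-4)·0.4794 - (-1)·0.3048) / (-9) = -0.0247
  β = (-2 - (4)·0.9746 - (1)·0.3048) / (-7) = 0.8862
  γ = (0 - (-3)·0.9746 - (-1)·0.4794) / (5) = 0.6806
Change: (-0.9993, 0.4068, 0.3758) → max |·| = 0.9993

0.9993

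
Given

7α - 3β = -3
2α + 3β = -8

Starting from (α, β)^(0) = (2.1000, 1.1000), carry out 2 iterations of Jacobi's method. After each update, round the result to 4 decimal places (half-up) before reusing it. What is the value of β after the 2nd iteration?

-2.6953

Iteration 1:
  α = (-3 - (-3)·1.1000) / (7) = 0.0429
  β = (-8 - (2)·2.1000) / (3) = -4.0667
Iteration 2:
  α = (-3 - (-3)·-4.0667) / (7) = -2.1714
  β = (-8 - (2)·0.0429) / (3) = -2.6953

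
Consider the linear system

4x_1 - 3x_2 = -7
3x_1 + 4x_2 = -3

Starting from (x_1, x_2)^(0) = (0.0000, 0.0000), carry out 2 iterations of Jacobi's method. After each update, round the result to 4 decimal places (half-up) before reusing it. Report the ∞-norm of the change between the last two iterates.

Iteration 1:
  x_1 = (-7 - (-3)·0.0000) / (4) = -1.7500
  x_2 = (-3 - (3)·0.0000) / (4) = -0.7500
Iteration 2:
  x_1 = (-7 - (-3)·-0.7500) / (4) = -2.3125
  x_2 = (-3 - (3)·-1.7500) / (4) = 0.5625
Change: (-0.5625, 1.3125) → max |·| = 1.3125

1.3125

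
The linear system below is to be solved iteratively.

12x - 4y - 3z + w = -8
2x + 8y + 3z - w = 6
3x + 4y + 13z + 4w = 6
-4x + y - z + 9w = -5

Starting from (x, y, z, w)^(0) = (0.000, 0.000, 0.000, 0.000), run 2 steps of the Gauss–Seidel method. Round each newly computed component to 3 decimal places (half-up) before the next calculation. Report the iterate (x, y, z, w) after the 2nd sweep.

Iteration 1:
  x = (-8 - (-4)·0.000 - (-3)·0.000 - (1)·0.000) / (12) = -0.667
  y = (6 - (2)·-0.667 - (3)·0.000 - (-1)·0.000) / (8) = 0.917
  z = (6 - (3)·-0.667 - (4)·0.917 - (4)·0.000) / (13) = 0.333
  w = (-5 - (-4)·-0.667 - (1)·0.917 - (-1)·0.333) / (9) = -0.917
Iteration 2:
  x = (-8 - (-4)·0.917 - (-3)·0.333 - (1)·-0.917) / (12) = -0.201
  y = (6 - (2)·-0.201 - (3)·0.333 - (-1)·-0.917) / (8) = 0.561
  z = (6 - (3)·-0.201 - (4)·0.561 - (4)·-0.917) / (13) = 0.617
  w = (-5 - (-4)·-0.201 - (1)·0.561 - (-1)·0.617) / (9) = -0.639

(-0.201, 0.561, 0.617, -0.639)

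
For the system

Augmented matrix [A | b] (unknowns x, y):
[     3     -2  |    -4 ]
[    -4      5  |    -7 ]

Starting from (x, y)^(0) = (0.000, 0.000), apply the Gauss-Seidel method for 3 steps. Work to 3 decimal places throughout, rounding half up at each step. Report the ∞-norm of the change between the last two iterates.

Iteration 1:
  x = (-4 - (-2)·0.000) / (3) = -1.333
  y = (-7 - (-4)·-1.333) / (5) = -2.466
Iteration 2:
  x = (-4 - (-2)·-2.466) / (3) = -2.977
  y = (-7 - (-4)·-2.977) / (5) = -3.782
Iteration 3:
  x = (-4 - (-2)·-3.782) / (3) = -3.855
  y = (-7 - (-4)·-3.855) / (5) = -4.484
Change: (-0.878, -0.702) → max |·| = 0.878

0.878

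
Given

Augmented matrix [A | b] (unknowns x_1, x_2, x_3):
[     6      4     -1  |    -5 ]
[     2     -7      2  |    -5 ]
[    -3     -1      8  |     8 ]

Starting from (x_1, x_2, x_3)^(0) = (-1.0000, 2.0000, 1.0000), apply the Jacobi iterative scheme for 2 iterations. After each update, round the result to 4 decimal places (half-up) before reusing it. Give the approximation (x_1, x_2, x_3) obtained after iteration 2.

(-1.1637, 0.3929, 0.3393)

Iteration 1:
  x_1 = (-5 - (4)·2.0000 - (-1)·1.0000) / (6) = -2.0000
  x_2 = (-5 - (2)·-1.0000 - (2)·1.0000) / (-7) = 0.7143
  x_3 = (8 - (-3)·-1.0000 - (-1)·2.0000) / (8) = 0.8750
Iteration 2:
  x_1 = (-5 - (4)·0.7143 - (-1)·0.8750) / (6) = -1.1637
  x_2 = (-5 - (2)·-2.0000 - (2)·0.8750) / (-7) = 0.3929
  x_3 = (8 - (-3)·-2.0000 - (-1)·0.7143) / (8) = 0.3393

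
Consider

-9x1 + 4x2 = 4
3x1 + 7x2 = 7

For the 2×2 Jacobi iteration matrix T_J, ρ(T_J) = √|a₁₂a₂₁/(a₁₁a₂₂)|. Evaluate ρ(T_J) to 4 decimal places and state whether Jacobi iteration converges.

0.4364

a₁₂a₂₁/(a₁₁a₂₂) = (4)·(3) / ((-9)·(7)) = -0.190476
ρ = √|-0.190476| = √0.190476 = 0.4364
ρ < 1, so Jacobi converges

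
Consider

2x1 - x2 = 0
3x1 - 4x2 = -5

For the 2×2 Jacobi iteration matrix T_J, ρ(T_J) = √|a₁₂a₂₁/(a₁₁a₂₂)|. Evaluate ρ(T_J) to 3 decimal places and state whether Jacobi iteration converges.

0.612

a₁₂a₂₁/(a₁₁a₂₂) = (-1)·(3) / ((2)·(-4)) = 0.375000
ρ = √|0.375000| = √0.375000 = 0.612
ρ < 1, so Jacobi converges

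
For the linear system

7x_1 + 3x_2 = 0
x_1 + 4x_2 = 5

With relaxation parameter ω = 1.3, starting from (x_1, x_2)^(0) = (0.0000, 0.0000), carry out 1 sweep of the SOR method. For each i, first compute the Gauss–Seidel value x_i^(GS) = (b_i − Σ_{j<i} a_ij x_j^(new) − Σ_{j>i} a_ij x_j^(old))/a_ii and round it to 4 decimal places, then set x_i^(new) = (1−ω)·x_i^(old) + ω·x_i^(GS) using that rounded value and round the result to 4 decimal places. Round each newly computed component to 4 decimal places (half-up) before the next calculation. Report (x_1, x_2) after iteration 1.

(0.0000, 1.6250)

Iteration 1:
  x_1: GS value = (0 - (3)·0.0000) / (7) = 0.0000;  x_1 ← (1−ω)·0.0000 + ω·0.0000 = 0.0000
  x_2: GS value = (5 - (1)·0.0000) / (4) = 1.2500;  x_2 ← (1−ω)·0.0000 + ω·1.2500 = 1.6250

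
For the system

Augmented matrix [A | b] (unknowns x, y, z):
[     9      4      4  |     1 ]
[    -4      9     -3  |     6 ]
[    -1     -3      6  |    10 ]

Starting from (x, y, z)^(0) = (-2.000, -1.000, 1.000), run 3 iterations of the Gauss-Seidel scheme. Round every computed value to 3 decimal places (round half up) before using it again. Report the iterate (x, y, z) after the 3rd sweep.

(-1.070, 0.807, 1.892)

Iteration 1:
  x = (1 - (4)·-1.000 - (4)·1.000) / (9) = 0.111
  y = (6 - (-4)·0.111 - (-3)·1.000) / (9) = 1.049
  z = (10 - (-1)·0.111 - (-3)·1.049) / (6) = 2.210
Iteration 2:
  x = (1 - (4)·1.049 - (4)·2.210) / (9) = -1.337
  y = (6 - (-4)·-1.337 - (-3)·2.210) / (9) = 0.809
  z = (10 - (-1)·-1.337 - (-3)·0.809) / (6) = 1.848
Iteration 3:
  x = (1 - (4)·0.809 - (4)·1.848) / (9) = -1.070
  y = (6 - (-4)·-1.070 - (-3)·1.848) / (9) = 0.807
  z = (10 - (-1)·-1.070 - (-3)·0.807) / (6) = 1.892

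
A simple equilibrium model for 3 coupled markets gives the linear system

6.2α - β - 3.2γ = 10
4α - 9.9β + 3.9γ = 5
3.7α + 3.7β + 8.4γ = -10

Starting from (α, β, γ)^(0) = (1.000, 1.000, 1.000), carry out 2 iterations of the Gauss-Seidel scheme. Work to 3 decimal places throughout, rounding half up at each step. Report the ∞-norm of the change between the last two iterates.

2.155

Iteration 1:
  α = (10 - (-1)·1.000 - (-3.2)·1.000) / (6.2) = 2.290
  β = (5 - (4)·2.290 - (3.9)·1.000) / (-9.9) = 0.814
  γ = (-10 - (3.7)·2.290 - (3.7)·0.814) / (8.4) = -2.558
Iteration 2:
  α = (10 - (-1)·0.814 - (-3.2)·-2.558) / (6.2) = 0.424
  β = (5 - (4)·0.424 - (3.9)·-2.558) / (-9.9) = -1.341
  γ = (-10 - (3.7)·0.424 - (3.7)·-1.341) / (8.4) = -0.787
Change: (-1.866, -2.155, 1.771) → max |·| = 2.155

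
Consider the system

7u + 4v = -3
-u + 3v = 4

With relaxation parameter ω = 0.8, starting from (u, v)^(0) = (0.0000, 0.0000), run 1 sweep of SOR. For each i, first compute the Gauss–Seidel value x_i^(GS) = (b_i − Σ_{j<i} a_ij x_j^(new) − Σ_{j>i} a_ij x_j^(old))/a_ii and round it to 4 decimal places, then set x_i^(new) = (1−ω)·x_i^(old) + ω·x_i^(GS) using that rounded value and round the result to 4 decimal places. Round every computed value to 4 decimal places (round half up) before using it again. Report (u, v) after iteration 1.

(-0.3429, 0.9752)

Iteration 1:
  u: GS value = (-3 - (4)·0.0000) / (7) = -0.4286;  u ← (1−ω)·0.0000 + ω·-0.4286 = -0.3429
  v: GS value = (4 - (-1)·-0.3429) / (3) = 1.2190;  v ← (1−ω)·0.0000 + ω·1.2190 = 0.9752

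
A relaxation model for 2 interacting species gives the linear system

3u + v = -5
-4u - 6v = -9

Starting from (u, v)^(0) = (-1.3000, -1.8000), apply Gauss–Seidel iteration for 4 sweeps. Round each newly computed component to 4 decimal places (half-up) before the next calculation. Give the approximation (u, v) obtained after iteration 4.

(-2.7668, 3.3445)

Iteration 1:
  u = (-5 - (1)·-1.8000) / (3) = -1.0667
  v = (-9 - (-4)·-1.0667) / (-6) = 2.2111
Iteration 2:
  u = (-5 - (1)·2.2111) / (3) = -2.4037
  v = (-9 - (-4)·-2.4037) / (-6) = 3.1025
Iteration 3:
  u = (-5 - (1)·3.1025) / (3) = -2.7008
  v = (-9 - (-4)·-2.7008) / (-6) = 3.3005
Iteration 4:
  u = (-5 - (1)·3.3005) / (3) = -2.7668
  v = (-9 - (-4)·-2.7668) / (-6) = 3.3445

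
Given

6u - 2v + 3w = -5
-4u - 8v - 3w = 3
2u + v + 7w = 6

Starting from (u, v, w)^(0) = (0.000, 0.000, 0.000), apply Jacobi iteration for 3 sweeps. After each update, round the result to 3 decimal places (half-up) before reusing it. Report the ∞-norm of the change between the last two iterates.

0.168

Iteration 1:
  u = (-5 - (-2)·0.000 - (3)·0.000) / (6) = -0.833
  v = (3 - (-4)·0.000 - (-3)·0.000) / (-8) = -0.375
  w = (6 - (2)·0.000 - (1)·0.000) / (7) = 0.857
Iteration 2:
  u = (-5 - (-2)·-0.375 - (3)·0.857) / (6) = -1.387
  v = (3 - (-4)·-0.833 - (-3)·0.857) / (-8) = -0.280
  w = (6 - (2)·-0.833 - (1)·-0.375) / (7) = 1.149
Iteration 3:
  u = (-5 - (-2)·-0.280 - (3)·1.149) / (6) = -1.501
  v = (3 - (-4)·-1.387 - (-3)·1.149) / (-8) = -0.112
  w = (6 - (2)·-1.387 - (1)·-0.280) / (7) = 1.293
Change: (-0.114, 0.168, 0.144) → max |·| = 0.168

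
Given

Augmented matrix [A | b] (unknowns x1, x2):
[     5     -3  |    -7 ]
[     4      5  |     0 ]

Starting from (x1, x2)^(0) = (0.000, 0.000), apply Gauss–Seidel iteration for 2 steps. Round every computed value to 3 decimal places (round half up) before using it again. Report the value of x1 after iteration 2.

-0.728

Iteration 1:
  x1 = (-7 - (-3)·0.000) / (5) = -1.400
  x2 = (0 - (4)·-1.400) / (5) = 1.120
Iteration 2:
  x1 = (-7 - (-3)·1.120) / (5) = -0.728
  x2 = (0 - (4)·-0.728) / (5) = 0.582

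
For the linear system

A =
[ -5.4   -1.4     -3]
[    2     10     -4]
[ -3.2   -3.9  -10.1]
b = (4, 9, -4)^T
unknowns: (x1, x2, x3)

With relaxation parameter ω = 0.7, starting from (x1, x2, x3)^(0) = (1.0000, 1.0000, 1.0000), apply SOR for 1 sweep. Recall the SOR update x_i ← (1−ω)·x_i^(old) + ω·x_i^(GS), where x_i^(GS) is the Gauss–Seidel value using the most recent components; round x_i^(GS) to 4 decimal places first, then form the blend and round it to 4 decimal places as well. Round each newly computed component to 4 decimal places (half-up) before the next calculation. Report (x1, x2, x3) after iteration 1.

(-0.7889, 1.3205, 0.3953)

Iteration 1:
  x1: GS value = (4 - (-1.4)·1.0000 - (-3)·1.0000) / (-5.4) = -1.5556;  x1 ← (1−ω)·1.0000 + ω·-1.5556 = -0.7889
  x2: GS value = (9 - (2)·-0.7889 - (-4)·1.0000) / (10) = 1.4578;  x2 ← (1−ω)·1.0000 + ω·1.4578 = 1.3205
  x3: GS value = (-4 - (-3.2)·-0.7889 - (-3.9)·1.3205) / (-10.1) = 0.1361;  x3 ← (1−ω)·1.0000 + ω·0.1361 = 0.3953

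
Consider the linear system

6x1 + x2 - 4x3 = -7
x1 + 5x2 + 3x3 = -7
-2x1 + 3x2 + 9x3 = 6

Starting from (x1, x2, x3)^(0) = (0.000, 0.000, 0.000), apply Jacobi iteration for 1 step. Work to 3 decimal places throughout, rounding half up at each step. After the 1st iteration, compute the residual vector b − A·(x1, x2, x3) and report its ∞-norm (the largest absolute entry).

4.070

Iteration 1:
  x1 = (-7 - (1)·0.000 - (-4)·0.000) / (6) = -1.167
  x2 = (-7 - (1)·0.000 - (3)·0.000) / (5) = -1.400
  x3 = (6 - (-2)·0.000 - (3)·0.000) / (9) = 0.667
Residual b − A·x = (4.070, -0.834, 1.863); ∞-norm = 4.070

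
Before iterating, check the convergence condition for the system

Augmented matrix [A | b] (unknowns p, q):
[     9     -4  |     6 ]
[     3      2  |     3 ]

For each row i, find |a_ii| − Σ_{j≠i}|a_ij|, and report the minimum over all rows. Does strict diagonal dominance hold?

-1

row 1: |9| − (4) = 5
row 2: |2| − (3) = -1
minimum over rows = -1 → not strictly diagonally dominant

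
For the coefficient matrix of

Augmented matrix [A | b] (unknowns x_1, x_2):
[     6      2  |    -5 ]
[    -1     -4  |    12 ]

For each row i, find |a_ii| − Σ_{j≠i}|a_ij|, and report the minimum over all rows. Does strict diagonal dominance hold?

3

row 1: |6| − (2) = 4
row 2: |-4| − (1) = 3
minimum over rows = 3 → strictly diagonally dominant (convergence guaranteed)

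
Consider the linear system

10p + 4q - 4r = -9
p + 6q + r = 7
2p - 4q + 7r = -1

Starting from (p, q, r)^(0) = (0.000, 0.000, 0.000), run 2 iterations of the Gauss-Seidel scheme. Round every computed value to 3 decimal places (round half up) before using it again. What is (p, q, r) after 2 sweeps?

Iteration 1:
  p = (-9 - (4)·0.000 - (-4)·0.000) / (10) = -0.900
  q = (7 - (1)·-0.900 - (1)·0.000) / (6) = 1.317
  r = (-1 - (2)·-0.900 - (-4)·1.317) / (7) = 0.867
Iteration 2:
  p = (-9 - (4)·1.317 - (-4)·0.867) / (10) = -1.080
  q = (7 - (1)·-1.080 - (1)·0.867) / (6) = 1.202
  r = (-1 - (2)·-1.080 - (-4)·1.202) / (7) = 0.853

(-1.080, 1.202, 0.853)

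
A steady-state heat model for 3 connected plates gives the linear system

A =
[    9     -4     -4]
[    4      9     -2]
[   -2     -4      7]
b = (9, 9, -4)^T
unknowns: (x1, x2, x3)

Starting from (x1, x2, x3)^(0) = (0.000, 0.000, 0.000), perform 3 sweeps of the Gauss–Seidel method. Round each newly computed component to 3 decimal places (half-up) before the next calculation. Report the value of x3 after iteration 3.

Iteration 1:
  x1 = (9 - (-4)·0.000 - (-4)·0.000) / (9) = 1.000
  x2 = (9 - (4)·1.000 - (-2)·0.000) / (9) = 0.556
  x3 = (-4 - (-2)·1.000 - (-4)·0.556) / (7) = 0.032
Iteration 2:
  x1 = (9 - (-4)·0.556 - (-4)·0.032) / (9) = 1.261
  x2 = (9 - (4)·1.261 - (-2)·0.032) / (9) = 0.447
  x3 = (-4 - (-2)·1.261 - (-4)·0.447) / (7) = 0.044
Iteration 3:
  x1 = (9 - (-4)·0.447 - (-4)·0.044) / (9) = 1.218
  x2 = (9 - (4)·1.218 - (-2)·0.044) / (9) = 0.468
  x3 = (-4 - (-2)·1.218 - (-4)·0.468) / (7) = 0.044

0.044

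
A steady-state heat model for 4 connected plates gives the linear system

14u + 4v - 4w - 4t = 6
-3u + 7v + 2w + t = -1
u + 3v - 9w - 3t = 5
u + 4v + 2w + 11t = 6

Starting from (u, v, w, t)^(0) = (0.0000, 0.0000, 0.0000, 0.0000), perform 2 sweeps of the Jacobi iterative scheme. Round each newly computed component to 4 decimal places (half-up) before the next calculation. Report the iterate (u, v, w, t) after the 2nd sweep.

(0.4665, 0.1216, -0.7374, 0.6595)

Iteration 1:
  u = (6 - (4)·0.0000 - (-4)·0.0000 - (-4)·0.0000) / (14) = 0.4286
  v = (-1 - (-3)·0.0000 - (2)·0.0000 - (1)·0.0000) / (7) = -0.1429
  w = (5 - (1)·0.0000 - (3)·0.0000 - (-3)·0.0000) / (-9) = -0.5556
  t = (6 - (1)·0.0000 - (4)·0.0000 - (2)·0.0000) / (11) = 0.5455
Iteration 2:
  u = (6 - (4)·-0.1429 - (-4)·-0.5556 - (-4)·0.5455) / (14) = 0.4665
  v = (-1 - (-3)·0.4286 - (2)·-0.5556 - (1)·0.5455) / (7) = 0.1216
  w = (5 - (1)·0.4286 - (3)·-0.1429 - (-3)·0.5455) / (-9) = -0.7374
  t = (6 - (1)·0.4286 - (4)·-0.1429 - (2)·-0.5556) / (11) = 0.6595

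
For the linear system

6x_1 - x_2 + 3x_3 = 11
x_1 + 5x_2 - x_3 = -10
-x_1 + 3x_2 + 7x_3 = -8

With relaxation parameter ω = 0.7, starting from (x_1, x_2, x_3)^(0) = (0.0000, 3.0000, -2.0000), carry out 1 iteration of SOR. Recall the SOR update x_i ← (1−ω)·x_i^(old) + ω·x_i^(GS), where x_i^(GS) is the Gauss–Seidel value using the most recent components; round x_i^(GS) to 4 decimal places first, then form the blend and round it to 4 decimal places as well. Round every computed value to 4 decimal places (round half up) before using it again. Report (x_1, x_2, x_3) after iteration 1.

(2.3333, -1.1067, -0.8346)

Iteration 1:
  x_1: GS value = (11 - (-1)·3.0000 - (3)·-2.0000) / (6) = 3.3333;  x_1 ← (1−ω)·0.0000 + ω·3.3333 = 2.3333
  x_2: GS value = (-10 - (1)·2.3333 - (-1)·-2.0000) / (5) = -2.8667;  x_2 ← (1−ω)·3.0000 + ω·-2.8667 = -1.1067
  x_3: GS value = (-8 - (-1)·2.3333 - (3)·-1.1067) / (7) = -0.3352;  x_3 ← (1−ω)·-2.0000 + ω·-0.3352 = -0.8346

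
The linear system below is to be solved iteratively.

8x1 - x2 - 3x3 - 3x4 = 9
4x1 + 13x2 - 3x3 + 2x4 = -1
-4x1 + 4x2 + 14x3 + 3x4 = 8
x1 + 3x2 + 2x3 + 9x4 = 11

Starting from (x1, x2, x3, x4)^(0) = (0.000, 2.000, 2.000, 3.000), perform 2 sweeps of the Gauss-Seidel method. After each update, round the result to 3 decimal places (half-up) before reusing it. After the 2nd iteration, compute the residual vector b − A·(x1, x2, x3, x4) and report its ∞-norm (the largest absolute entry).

0.441

Iteration 1:
  x1 = (9 - (-1)·2.000 - (-3)·2.000 - (-3)·3.000) / (8) = 3.250
  x2 = (-1 - (4)·3.250 - (-3)·2.000 - (2)·3.000) / (13) = -1.077
  x3 = (8 - (-4)·3.250 - (4)·-1.077 - (3)·3.000) / (14) = 1.165
  x4 = (11 - (1)·3.250 - (3)·-1.077 - (2)·1.165) / (9) = 0.961
Iteration 2:
  x1 = (9 - (-1)·-1.077 - (-3)·1.165 - (-3)·0.961) / (8) = 1.788
  x2 = (-1 - (4)·1.788 - (-3)·1.165 - (2)·0.961) / (13) = -0.506
  x3 = (8 - (-4)·1.788 - (4)·-0.506 - (3)·0.961) / (14) = 1.021
  x4 = (11 - (1)·1.788 - (3)·-0.506 - (2)·1.021) / (9) = 0.965
Residual b − A·x = (0.148, -0.441, -0.013, 0.003); ∞-norm = 0.441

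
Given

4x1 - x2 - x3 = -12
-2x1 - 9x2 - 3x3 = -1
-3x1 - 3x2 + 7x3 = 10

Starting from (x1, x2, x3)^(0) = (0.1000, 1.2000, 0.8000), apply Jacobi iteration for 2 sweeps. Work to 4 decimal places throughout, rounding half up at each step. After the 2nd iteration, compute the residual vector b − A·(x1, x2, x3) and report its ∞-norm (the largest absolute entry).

Iteration 1:
  x1 = (-12 - (-1)·1.2000 - (-1)·0.8000) / (4) = -2.5000
  x2 = (-1 - (-2)·0.1000 - (-3)·0.8000) / (-9) = -0.1778
  x3 = (10 - (-3)·0.1000 - (-3)·1.2000) / (7) = 1.9857
Iteration 2:
  x1 = (-12 - (-1)·-0.1778 - (-1)·1.9857) / (4) = -2.5480
  x2 = (-1 - (-2)·-2.5000 - (-3)·1.9857) / (-9) = 0.0048
  x3 = (10 - (-3)·-2.5000 - (-3)·-0.1778) / (7) = 0.2809
Residual b − A·x = (-1.5223, -5.2101, 0.4041); ∞-norm = 5.2101

5.2101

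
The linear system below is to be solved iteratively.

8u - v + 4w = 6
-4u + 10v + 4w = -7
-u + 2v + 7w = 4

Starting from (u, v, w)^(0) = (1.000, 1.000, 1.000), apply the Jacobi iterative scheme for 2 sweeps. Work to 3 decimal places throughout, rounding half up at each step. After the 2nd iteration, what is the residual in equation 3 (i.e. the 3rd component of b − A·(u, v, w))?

Iteration 1:
  u = (6 - (-1)·1.000 - (4)·1.000) / (8) = 0.375
  v = (-7 - (-4)·1.000 - (4)·1.000) / (10) = -0.700
  w = (4 - (-1)·1.000 - (2)·1.000) / (7) = 0.429
Iteration 2:
  u = (6 - (-1)·-0.700 - (4)·0.429) / (8) = 0.448
  v = (-7 - (-4)·0.375 - (4)·0.429) / (10) = -0.722
  w = (4 - (-1)·0.375 - (2)·-0.700) / (7) = 0.825
Residual b − A·x = (-1.606, -1.288, 0.117)

0.117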